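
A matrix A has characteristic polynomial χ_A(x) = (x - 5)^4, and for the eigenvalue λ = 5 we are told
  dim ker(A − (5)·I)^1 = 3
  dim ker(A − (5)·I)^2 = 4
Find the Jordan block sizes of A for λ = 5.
Block sizes for λ = 5: [2, 1, 1]

From the dimensions of kernels of powers, the number of Jordan blocks of size at least j is d_j − d_{j−1} where d_j = dim ker(N^j) (with d_0 = 0). Computing the differences gives [3, 1].
The number of blocks of size exactly k is (#blocks of size ≥ k) − (#blocks of size ≥ k + 1), so the partition is: 2 block(s) of size 1, 1 block(s) of size 2.
In nonincreasing order the block sizes are [2, 1, 1].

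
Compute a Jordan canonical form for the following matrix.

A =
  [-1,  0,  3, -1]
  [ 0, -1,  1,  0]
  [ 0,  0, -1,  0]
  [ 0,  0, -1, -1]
J_3(-1) ⊕ J_1(-1)

The characteristic polynomial is
  det(x·I − A) = x^4 + 4*x^3 + 6*x^2 + 4*x + 1 = (x + 1)^4

Eigenvalues and multiplicities (the geometric multiplicity of λ is n − rank(A − λI), which equals the number of Jordan blocks for λ):
  λ = -1: algebraic multiplicity = 4, geometric multiplicity = 2

Determining the block sizes for each eigenvalue:
  λ = -1: with am = 4 and gm = 2, the partition is not yet determined (e.g. several partitions of 4 into 2 parts exist). Let N = A − (-1)·I. Computing rank(N^1) = 2, rank(N^2) = 1, rank(N^3) = 0; the number of blocks of size ≥ j is rank(N^{j−1}) − rank(N^j), giving [2, 1, 1]. So we have 1 block(s) of size 3, 1 block(s) of size 1 → block sizes [3, 1]

Assembling the blocks gives a Jordan form
J =
  [-1,  1,  0,  0]
  [ 0, -1,  1,  0]
  [ 0,  0, -1,  0]
  [ 0,  0,  0, -1]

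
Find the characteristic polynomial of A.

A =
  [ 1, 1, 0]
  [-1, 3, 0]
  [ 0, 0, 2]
x^3 - 6*x^2 + 12*x - 8

Expanding det(x·I − A) (e.g. by cofactor expansion or by noting that A is similar to its Jordan form J, which has the same characteristic polynomial as A) gives
  χ_A(x) = x^3 - 6*x^2 + 12*x - 8
which factors as (x - 2)^3. The eigenvalues (with algebraic multiplicities) are λ = 2 with multiplicity 3.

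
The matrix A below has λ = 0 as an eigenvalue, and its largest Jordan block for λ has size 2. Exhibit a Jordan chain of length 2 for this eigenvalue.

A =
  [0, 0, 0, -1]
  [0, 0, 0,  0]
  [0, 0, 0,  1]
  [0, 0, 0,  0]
A Jordan chain for λ = 0 of length 2:
v_1 = (-1, 0, 1, 0)ᵀ
v_2 = (0, 0, 0, 1)ᵀ

Let N = A − (0)·I. We want v_2 with N^2 v_2 = 0 but N^1 v_2 ≠ 0; then v_{j-1} := N · v_j for j = 2, …, 2.

Pick v_2 = (0, 0, 0, 1)ᵀ.
Then v_1 = N · v_2 = (-1, 0, 1, 0)ᵀ.

Sanity check: (A − (0)·I) v_1 = (0, 0, 0, 0)ᵀ = 0. ✓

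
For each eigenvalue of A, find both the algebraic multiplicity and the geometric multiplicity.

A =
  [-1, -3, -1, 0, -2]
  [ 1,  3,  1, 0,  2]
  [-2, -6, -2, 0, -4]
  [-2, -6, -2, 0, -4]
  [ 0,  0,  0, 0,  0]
λ = 0: alg = 5, geom = 4

Step 1 — factor the characteristic polynomial to read off the algebraic multiplicities:
  χ_A(x) = x^5

Step 2 — compute geometric multiplicities via the rank-nullity identity g(λ) = n − rank(A − λI):
  rank(A − (0)·I) = 1, so dim ker(A − (0)·I) = n − 1 = 4

Summary:
  λ = 0: algebraic multiplicity = 5, geometric multiplicity = 4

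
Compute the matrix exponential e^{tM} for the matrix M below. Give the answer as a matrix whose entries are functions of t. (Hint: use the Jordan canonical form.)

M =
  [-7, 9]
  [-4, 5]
e^{tM} =
  [-6*t*exp(-t) + exp(-t), 9*t*exp(-t)]
  [-4*t*exp(-t), 6*t*exp(-t) + exp(-t)]

Strategy: write M = P · J · P⁻¹ where J is a Jordan canonical form, so e^{tM} = P · e^{tJ} · P⁻¹, and e^{tJ} can be computed block-by-block.

M has Jordan form
J =
  [-1,  1]
  [ 0, -1]
(up to reordering of blocks).

Per-block formulas:
  For a 2×2 Jordan block J_2(-1): exp(t · J_2(-1)) = e^(-1t)·(I + t·N), where N is the 2×2 nilpotent shift.

After assembling e^{tJ} and conjugating by P, we get:

e^{tM} =
  [-6*t*exp(-t) + exp(-t), 9*t*exp(-t)]
  [-4*t*exp(-t), 6*t*exp(-t) + exp(-t)]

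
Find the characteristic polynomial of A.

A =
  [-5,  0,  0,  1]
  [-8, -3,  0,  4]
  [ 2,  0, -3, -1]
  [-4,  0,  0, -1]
x^4 + 12*x^3 + 54*x^2 + 108*x + 81

Expanding det(x·I − A) (e.g. by cofactor expansion or by noting that A is similar to its Jordan form J, which has the same characteristic polynomial as A) gives
  χ_A(x) = x^4 + 12*x^3 + 54*x^2 + 108*x + 81
which factors as (x + 3)^4. The eigenvalues (with algebraic multiplicities) are λ = -3 with multiplicity 4.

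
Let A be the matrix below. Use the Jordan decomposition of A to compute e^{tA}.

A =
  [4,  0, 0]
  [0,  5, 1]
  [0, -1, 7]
e^{tA} =
  [exp(4*t), 0, 0]
  [0, -t*exp(6*t) + exp(6*t), t*exp(6*t)]
  [0, -t*exp(6*t), t*exp(6*t) + exp(6*t)]

Strategy: write A = P · J · P⁻¹ where J is a Jordan canonical form, so e^{tA} = P · e^{tJ} · P⁻¹, and e^{tJ} can be computed block-by-block.

A has Jordan form
J =
  [4, 0, 0]
  [0, 6, 1]
  [0, 0, 6]
(up to reordering of blocks).

Per-block formulas:
  For a 2×2 Jordan block J_2(6): exp(t · J_2(6)) = e^(6t)·(I + t·N), where N is the 2×2 nilpotent shift.
  For a 1×1 block at λ = 4: exp(t · [4]) = [e^(4t)].

After assembling e^{tJ} and conjugating by P, we get:

e^{tA} =
  [exp(4*t), 0, 0]
  [0, -t*exp(6*t) + exp(6*t), t*exp(6*t)]
  [0, -t*exp(6*t), t*exp(6*t) + exp(6*t)]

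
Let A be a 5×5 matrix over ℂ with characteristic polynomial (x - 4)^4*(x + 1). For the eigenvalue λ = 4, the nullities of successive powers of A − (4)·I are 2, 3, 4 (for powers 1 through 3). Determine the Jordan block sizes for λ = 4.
Block sizes for λ = 4: [3, 1]

From the dimensions of kernels of powers, the number of Jordan blocks of size at least j is d_j − d_{j−1} where d_j = dim ker(N^j) (with d_0 = 0). Computing the differences gives [2, 1, 1].
The number of blocks of size exactly k is (#blocks of size ≥ k) − (#blocks of size ≥ k + 1), so the partition is: 1 block(s) of size 1, 1 block(s) of size 3.
In nonincreasing order the block sizes are [3, 1].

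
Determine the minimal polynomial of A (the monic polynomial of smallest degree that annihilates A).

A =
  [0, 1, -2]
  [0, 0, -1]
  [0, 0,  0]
x^3

The characteristic polynomial is χ_A(x) = x^3, so the eigenvalues are known. The minimal polynomial is
  m_A(x) = Π_λ (x − λ)^{k_λ}
where k_λ is the size of the *largest* Jordan block for λ (equivalently, the smallest k with (A − λI)^k v = 0 for every generalised eigenvector v of λ).

  λ = 0: largest Jordan block has size 3, contributing (x − 0)^3

So m_A(x) = x^3 = x^3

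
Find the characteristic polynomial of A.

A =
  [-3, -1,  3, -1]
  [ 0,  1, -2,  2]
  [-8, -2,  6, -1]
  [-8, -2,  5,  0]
x^4 - 4*x^3 + 6*x^2 - 4*x + 1

Expanding det(x·I − A) (e.g. by cofactor expansion or by noting that A is similar to its Jordan form J, which has the same characteristic polynomial as A) gives
  χ_A(x) = x^4 - 4*x^3 + 6*x^2 - 4*x + 1
which factors as (x - 1)^4. The eigenvalues (with algebraic multiplicities) are λ = 1 with multiplicity 4.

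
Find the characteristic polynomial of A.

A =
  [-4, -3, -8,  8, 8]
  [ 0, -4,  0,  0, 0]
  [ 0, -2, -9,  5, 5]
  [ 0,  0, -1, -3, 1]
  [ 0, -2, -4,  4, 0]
x^5 + 20*x^4 + 160*x^3 + 640*x^2 + 1280*x + 1024

Expanding det(x·I − A) (e.g. by cofactor expansion or by noting that A is similar to its Jordan form J, which has the same characteristic polynomial as A) gives
  χ_A(x) = x^5 + 20*x^4 + 160*x^3 + 640*x^2 + 1280*x + 1024
which factors as (x + 4)^5. The eigenvalues (with algebraic multiplicities) are λ = -4 with multiplicity 5.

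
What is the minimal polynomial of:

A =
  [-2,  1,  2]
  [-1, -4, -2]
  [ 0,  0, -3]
x^2 + 6*x + 9

The characteristic polynomial is χ_A(x) = (x + 3)^3, so the eigenvalues are known. The minimal polynomial is
  m_A(x) = Π_λ (x − λ)^{k_λ}
where k_λ is the size of the *largest* Jordan block for λ (equivalently, the smallest k with (A − λI)^k v = 0 for every generalised eigenvector v of λ).

  λ = -3: largest Jordan block has size 2, contributing (x + 3)^2

So m_A(x) = (x + 3)^2 = x^2 + 6*x + 9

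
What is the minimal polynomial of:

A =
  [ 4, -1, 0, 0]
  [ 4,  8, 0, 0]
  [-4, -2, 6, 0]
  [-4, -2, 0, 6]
x^2 - 12*x + 36

The characteristic polynomial is χ_A(x) = (x - 6)^4, so the eigenvalues are known. The minimal polynomial is
  m_A(x) = Π_λ (x − λ)^{k_λ}
where k_λ is the size of the *largest* Jordan block for λ (equivalently, the smallest k with (A − λI)^k v = 0 for every generalised eigenvector v of λ).

  λ = 6: largest Jordan block has size 2, contributing (x − 6)^2

So m_A(x) = (x - 6)^2 = x^2 - 12*x + 36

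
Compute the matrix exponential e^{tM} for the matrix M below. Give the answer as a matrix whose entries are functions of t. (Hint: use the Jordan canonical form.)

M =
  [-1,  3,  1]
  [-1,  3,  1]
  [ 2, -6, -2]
e^{tM} =
  [1 - t, 3*t, t]
  [-t, 3*t + 1, t]
  [2*t, -6*t, 1 - 2*t]

Strategy: write M = P · J · P⁻¹ where J is a Jordan canonical form, so e^{tM} = P · e^{tJ} · P⁻¹, and e^{tJ} can be computed block-by-block.

M has Jordan form
J =
  [0, 1, 0]
  [0, 0, 0]
  [0, 0, 0]
(up to reordering of blocks).

Per-block formulas:
  For a 2×2 Jordan block J_2(0): exp(t · J_2(0)) = e^(0t)·(I + t·N), where N is the 2×2 nilpotent shift.
  For a 1×1 block at λ = 0: exp(t · [0]) = [e^(0t)].

After assembling e^{tJ} and conjugating by P, we get:

e^{tM} =
  [1 - t, 3*t, t]
  [-t, 3*t + 1, t]
  [2*t, -6*t, 1 - 2*t]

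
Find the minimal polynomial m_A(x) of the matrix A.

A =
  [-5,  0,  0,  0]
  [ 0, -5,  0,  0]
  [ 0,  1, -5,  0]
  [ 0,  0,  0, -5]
x^2 + 10*x + 25

The characteristic polynomial is χ_A(x) = (x + 5)^4, so the eigenvalues are known. The minimal polynomial is
  m_A(x) = Π_λ (x − λ)^{k_λ}
where k_λ is the size of the *largest* Jordan block for λ (equivalently, the smallest k with (A − λI)^k v = 0 for every generalised eigenvector v of λ).

  λ = -5: largest Jordan block has size 2, contributing (x + 5)^2

So m_A(x) = (x + 5)^2 = x^2 + 10*x + 25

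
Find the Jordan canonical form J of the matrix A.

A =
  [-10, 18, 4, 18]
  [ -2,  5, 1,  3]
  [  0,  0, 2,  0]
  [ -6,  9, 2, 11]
J_3(2) ⊕ J_1(2)

The characteristic polynomial is
  det(x·I − A) = x^4 - 8*x^3 + 24*x^2 - 32*x + 16 = (x - 2)^4

Eigenvalues and multiplicities (the geometric multiplicity of λ is n − rank(A − λI), which equals the number of Jordan blocks for λ):
  λ = 2: algebraic multiplicity = 4, geometric multiplicity = 2

Determining the block sizes for each eigenvalue:
  λ = 2: with am = 4 and gm = 2, the partition is not yet determined (e.g. several partitions of 4 into 2 parts exist). Let N = A − (2)·I. Computing rank(N^1) = 2, rank(N^2) = 1, rank(N^3) = 0; the number of blocks of size ≥ j is rank(N^{j−1}) − rank(N^j), giving [2, 1, 1]. So we have 1 block(s) of size 3, 1 block(s) of size 1 → block sizes [3, 1]

Assembling the blocks gives a Jordan form
J =
  [2, 1, 0, 0]
  [0, 2, 1, 0]
  [0, 0, 2, 0]
  [0, 0, 0, 2]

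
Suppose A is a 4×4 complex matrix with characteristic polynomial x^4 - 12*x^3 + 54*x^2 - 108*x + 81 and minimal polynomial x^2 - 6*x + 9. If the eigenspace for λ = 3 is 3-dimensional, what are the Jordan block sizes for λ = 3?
Block sizes for λ = 3: [2, 1, 1]

Step 1 — from the characteristic polynomial, algebraic multiplicity of λ = 3 is 4. From dim ker(A − (3)·I) = 3, there are exactly 3 Jordan blocks for λ = 3.
Step 2 — from the minimal polynomial, the factor (x − 3)^2 tells us the largest block for λ = 3 has size 2.
Step 3 — with total size 4, 3 blocks, and largest block 2, the block sizes (in nonincreasing order) are [2, 1, 1].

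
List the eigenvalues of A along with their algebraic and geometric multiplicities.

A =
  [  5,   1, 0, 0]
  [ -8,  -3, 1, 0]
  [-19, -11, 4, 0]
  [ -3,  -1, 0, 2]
λ = 2: alg = 4, geom = 2

Step 1 — factor the characteristic polynomial to read off the algebraic multiplicities:
  χ_A(x) = (x - 2)^4

Step 2 — compute geometric multiplicities via the rank-nullity identity g(λ) = n − rank(A − λI):
  rank(A − (2)·I) = 2, so dim ker(A − (2)·I) = n − 2 = 2

Summary:
  λ = 2: algebraic multiplicity = 4, geometric multiplicity = 2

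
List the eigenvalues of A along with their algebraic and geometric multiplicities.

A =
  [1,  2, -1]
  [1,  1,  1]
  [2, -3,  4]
λ = 2: alg = 3, geom = 1

Step 1 — factor the characteristic polynomial to read off the algebraic multiplicities:
  χ_A(x) = (x - 2)^3

Step 2 — compute geometric multiplicities via the rank-nullity identity g(λ) = n − rank(A − λI):
  rank(A − (2)·I) = 2, so dim ker(A − (2)·I) = n − 2 = 1

Summary:
  λ = 2: algebraic multiplicity = 3, geometric multiplicity = 1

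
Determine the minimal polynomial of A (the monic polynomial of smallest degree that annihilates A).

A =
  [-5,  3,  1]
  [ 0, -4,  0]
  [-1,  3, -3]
x^2 + 8*x + 16

The characteristic polynomial is χ_A(x) = (x + 4)^3, so the eigenvalues are known. The minimal polynomial is
  m_A(x) = Π_λ (x − λ)^{k_λ}
where k_λ is the size of the *largest* Jordan block for λ (equivalently, the smallest k with (A − λI)^k v = 0 for every generalised eigenvector v of λ).

  λ = -4: largest Jordan block has size 2, contributing (x + 4)^2

So m_A(x) = (x + 4)^2 = x^2 + 8*x + 16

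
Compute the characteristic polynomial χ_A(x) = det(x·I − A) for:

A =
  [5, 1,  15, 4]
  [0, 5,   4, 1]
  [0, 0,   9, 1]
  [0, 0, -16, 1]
x^4 - 20*x^3 + 150*x^2 - 500*x + 625

Expanding det(x·I − A) (e.g. by cofactor expansion or by noting that A is similar to its Jordan form J, which has the same characteristic polynomial as A) gives
  χ_A(x) = x^4 - 20*x^3 + 150*x^2 - 500*x + 625
which factors as (x - 5)^4. The eigenvalues (with algebraic multiplicities) are λ = 5 with multiplicity 4.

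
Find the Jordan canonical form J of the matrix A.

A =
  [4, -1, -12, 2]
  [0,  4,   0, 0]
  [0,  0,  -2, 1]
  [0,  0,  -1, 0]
J_2(-1) ⊕ J_2(4)

The characteristic polynomial is
  det(x·I − A) = x^4 - 6*x^3 + x^2 + 24*x + 16 = (x - 4)^2*(x + 1)^2

Eigenvalues and multiplicities (the geometric multiplicity of λ is n − rank(A − λI), which equals the number of Jordan blocks for λ):
  λ = -1: algebraic multiplicity = 2, geometric multiplicity = 1
  λ = 4: algebraic multiplicity = 2, geometric multiplicity = 1

Determining the block sizes for each eigenvalue:
  λ = -1: one block (gm = 1), so the single block has size am = 2 → block sizes [2]
  λ = 4: one block (gm = 1), so the single block has size am = 2 → block sizes [2]

Assembling the blocks gives a Jordan form
J =
  [-1,  1, 0, 0]
  [ 0, -1, 0, 0]
  [ 0,  0, 4, 1]
  [ 0,  0, 0, 4]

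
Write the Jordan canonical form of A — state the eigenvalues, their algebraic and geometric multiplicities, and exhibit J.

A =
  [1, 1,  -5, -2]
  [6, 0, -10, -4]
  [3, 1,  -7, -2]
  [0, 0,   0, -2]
J_2(-2) ⊕ J_1(-2) ⊕ J_1(-2)

The characteristic polynomial is
  det(x·I − A) = x^4 + 8*x^3 + 24*x^2 + 32*x + 16 = (x + 2)^4

Eigenvalues and multiplicities (the geometric multiplicity of λ is n − rank(A − λI), which equals the number of Jordan blocks for λ):
  λ = -2: algebraic multiplicity = 4, geometric multiplicity = 3

Determining the block sizes for each eigenvalue:
  λ = -2: 3 blocks summing to 4 forces exactly one block of size 2 and the rest size 1 → block sizes [2, 1, 1]

Assembling the blocks gives a Jordan form
J =
  [-2,  1,  0,  0]
  [ 0, -2,  0,  0]
  [ 0,  0, -2,  0]
  [ 0,  0,  0, -2]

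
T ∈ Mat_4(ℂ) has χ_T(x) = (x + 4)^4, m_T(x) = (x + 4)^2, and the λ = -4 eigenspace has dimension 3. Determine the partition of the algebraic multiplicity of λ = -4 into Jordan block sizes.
Block sizes for λ = -4: [2, 1, 1]

Step 1 — from the characteristic polynomial, algebraic multiplicity of λ = -4 is 4. From dim ker(T − (-4)·I) = 3, there are exactly 3 Jordan blocks for λ = -4.
Step 2 — from the minimal polynomial, the factor (x + 4)^2 tells us the largest block for λ = -4 has size 2.
Step 3 — with total size 4, 3 blocks, and largest block 2, the block sizes (in nonincreasing order) are [2, 1, 1].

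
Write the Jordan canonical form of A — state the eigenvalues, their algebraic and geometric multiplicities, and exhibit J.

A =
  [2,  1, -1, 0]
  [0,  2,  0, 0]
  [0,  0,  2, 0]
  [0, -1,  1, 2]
J_2(2) ⊕ J_1(2) ⊕ J_1(2)

The characteristic polynomial is
  det(x·I − A) = x^4 - 8*x^3 + 24*x^2 - 32*x + 16 = (x - 2)^4

Eigenvalues and multiplicities (the geometric multiplicity of λ is n − rank(A − λI), which equals the number of Jordan blocks for λ):
  λ = 2: algebraic multiplicity = 4, geometric multiplicity = 3

Determining the block sizes for each eigenvalue:
  λ = 2: 3 blocks summing to 4 forces exactly one block of size 2 and the rest size 1 → block sizes [2, 1, 1]

Assembling the blocks gives a Jordan form
J =
  [2, 1, 0, 0]
  [0, 2, 0, 0]
  [0, 0, 2, 0]
  [0, 0, 0, 2]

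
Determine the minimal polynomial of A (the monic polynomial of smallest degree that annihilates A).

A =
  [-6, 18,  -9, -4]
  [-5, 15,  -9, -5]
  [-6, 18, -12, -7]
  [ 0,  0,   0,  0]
x^4 + 3*x^3

The characteristic polynomial is χ_A(x) = x^3*(x + 3), so the eigenvalues are known. The minimal polynomial is
  m_A(x) = Π_λ (x − λ)^{k_λ}
where k_λ is the size of the *largest* Jordan block for λ (equivalently, the smallest k with (A − λI)^k v = 0 for every generalised eigenvector v of λ).

  λ = -3: largest Jordan block has size 1, contributing (x + 3)
  λ = 0: largest Jordan block has size 3, contributing (x − 0)^3

So m_A(x) = x^3*(x + 3) = x^4 + 3*x^3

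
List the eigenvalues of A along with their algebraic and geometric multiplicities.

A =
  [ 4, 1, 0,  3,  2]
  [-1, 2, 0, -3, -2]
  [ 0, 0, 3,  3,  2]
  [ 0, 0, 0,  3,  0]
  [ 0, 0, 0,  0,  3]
λ = 3: alg = 5, geom = 3

Step 1 — factor the characteristic polynomial to read off the algebraic multiplicities:
  χ_A(x) = (x - 3)^5

Step 2 — compute geometric multiplicities via the rank-nullity identity g(λ) = n − rank(A − λI):
  rank(A − (3)·I) = 2, so dim ker(A − (3)·I) = n − 2 = 3

Summary:
  λ = 3: algebraic multiplicity = 5, geometric multiplicity = 3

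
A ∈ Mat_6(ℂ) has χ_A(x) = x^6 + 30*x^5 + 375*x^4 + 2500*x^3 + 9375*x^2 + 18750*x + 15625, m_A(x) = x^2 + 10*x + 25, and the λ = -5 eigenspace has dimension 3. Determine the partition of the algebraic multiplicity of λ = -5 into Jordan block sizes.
Block sizes for λ = -5: [2, 2, 2]

Step 1 — from the characteristic polynomial, algebraic multiplicity of λ = -5 is 6. From dim ker(A − (-5)·I) = 3, there are exactly 3 Jordan blocks for λ = -5.
Step 2 — from the minimal polynomial, the factor (x + 5)^2 tells us the largest block for λ = -5 has size 2.
Step 3 — with total size 6, 3 blocks, and largest block 2, the block sizes (in nonincreasing order) are [2, 2, 2].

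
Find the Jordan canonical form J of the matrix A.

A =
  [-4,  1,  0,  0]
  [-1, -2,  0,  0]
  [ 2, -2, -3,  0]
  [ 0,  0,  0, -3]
J_2(-3) ⊕ J_1(-3) ⊕ J_1(-3)

The characteristic polynomial is
  det(x·I − A) = x^4 + 12*x^3 + 54*x^2 + 108*x + 81 = (x + 3)^4

Eigenvalues and multiplicities (the geometric multiplicity of λ is n − rank(A − λI), which equals the number of Jordan blocks for λ):
  λ = -3: algebraic multiplicity = 4, geometric multiplicity = 3

Determining the block sizes for each eigenvalue:
  λ = -3: 3 blocks summing to 4 forces exactly one block of size 2 and the rest size 1 → block sizes [2, 1, 1]

Assembling the blocks gives a Jordan form
J =
  [-3,  1,  0,  0]
  [ 0, -3,  0,  0]
  [ 0,  0, -3,  0]
  [ 0,  0,  0, -3]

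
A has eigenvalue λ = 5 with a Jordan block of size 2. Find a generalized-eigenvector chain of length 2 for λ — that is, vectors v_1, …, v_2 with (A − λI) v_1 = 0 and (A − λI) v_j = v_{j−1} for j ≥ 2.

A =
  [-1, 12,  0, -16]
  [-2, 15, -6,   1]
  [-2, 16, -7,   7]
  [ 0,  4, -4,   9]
A Jordan chain for λ = 5 of length 2:
v_1 = (-2, -1, -1, 0)ᵀ
v_2 = (5, 1, 0, -1)ᵀ

Let N = A − (5)·I. We want v_2 with N^2 v_2 = 0 but N^1 v_2 ≠ 0; then v_{j-1} := N · v_j for j = 2, …, 2.

Pick v_2 = (5, 1, 0, -1)ᵀ.
Then v_1 = N · v_2 = (-2, -1, -1, 0)ᵀ.

Sanity check: (A − (5)·I) v_1 = (0, 0, 0, 0)ᵀ = 0. ✓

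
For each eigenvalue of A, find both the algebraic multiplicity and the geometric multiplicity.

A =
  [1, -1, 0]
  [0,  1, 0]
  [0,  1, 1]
λ = 1: alg = 3, geom = 2

Step 1 — factor the characteristic polynomial to read off the algebraic multiplicities:
  χ_A(x) = (x - 1)^3

Step 2 — compute geometric multiplicities via the rank-nullity identity g(λ) = n − rank(A − λI):
  rank(A − (1)·I) = 1, so dim ker(A − (1)·I) = n − 1 = 2

Summary:
  λ = 1: algebraic multiplicity = 3, geometric multiplicity = 2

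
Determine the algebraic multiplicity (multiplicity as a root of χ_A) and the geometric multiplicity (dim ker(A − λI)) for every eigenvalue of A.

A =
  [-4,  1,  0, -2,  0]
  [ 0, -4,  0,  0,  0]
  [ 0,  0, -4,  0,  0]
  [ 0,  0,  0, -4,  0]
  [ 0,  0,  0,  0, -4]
λ = -4: alg = 5, geom = 4

Step 1 — factor the characteristic polynomial to read off the algebraic multiplicities:
  χ_A(x) = (x + 4)^5

Step 2 — compute geometric multiplicities via the rank-nullity identity g(λ) = n − rank(A − λI):
  rank(A − (-4)·I) = 1, so dim ker(A − (-4)·I) = n − 1 = 4

Summary:
  λ = -4: algebraic multiplicity = 5, geometric multiplicity = 4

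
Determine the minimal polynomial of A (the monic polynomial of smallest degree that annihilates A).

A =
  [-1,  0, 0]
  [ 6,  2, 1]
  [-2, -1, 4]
x^3 - 5*x^2 + 3*x + 9

The characteristic polynomial is χ_A(x) = (x - 3)^2*(x + 1), so the eigenvalues are known. The minimal polynomial is
  m_A(x) = Π_λ (x − λ)^{k_λ}
where k_λ is the size of the *largest* Jordan block for λ (equivalently, the smallest k with (A − λI)^k v = 0 for every generalised eigenvector v of λ).

  λ = -1: largest Jordan block has size 1, contributing (x + 1)
  λ = 3: largest Jordan block has size 2, contributing (x − 3)^2

So m_A(x) = (x - 3)^2*(x + 1) = x^3 - 5*x^2 + 3*x + 9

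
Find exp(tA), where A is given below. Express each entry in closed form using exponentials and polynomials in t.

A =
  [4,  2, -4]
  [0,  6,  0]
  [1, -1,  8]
e^{tA} =
  [-2*t*exp(6*t) + exp(6*t), 2*t*exp(6*t), -4*t*exp(6*t)]
  [0, exp(6*t), 0]
  [t*exp(6*t), -t*exp(6*t), 2*t*exp(6*t) + exp(6*t)]

Strategy: write A = P · J · P⁻¹ where J is a Jordan canonical form, so e^{tA} = P · e^{tJ} · P⁻¹, and e^{tJ} can be computed block-by-block.

A has Jordan form
J =
  [6, 1, 0]
  [0, 6, 0]
  [0, 0, 6]
(up to reordering of blocks).

Per-block formulas:
  For a 1×1 block at λ = 6: exp(t · [6]) = [e^(6t)].
  For a 2×2 Jordan block J_2(6): exp(t · J_2(6)) = e^(6t)·(I + t·N), where N is the 2×2 nilpotent shift.

After assembling e^{tJ} and conjugating by P, we get:

e^{tA} =
  [-2*t*exp(6*t) + exp(6*t), 2*t*exp(6*t), -4*t*exp(6*t)]
  [0, exp(6*t), 0]
  [t*exp(6*t), -t*exp(6*t), 2*t*exp(6*t) + exp(6*t)]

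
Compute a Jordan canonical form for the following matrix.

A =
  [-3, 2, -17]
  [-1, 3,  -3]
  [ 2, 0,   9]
J_3(3)

The characteristic polynomial is
  det(x·I − A) = x^3 - 9*x^2 + 27*x - 27 = (x - 3)^3

Eigenvalues and multiplicities (the geometric multiplicity of λ is n − rank(A − λI), which equals the number of Jordan blocks for λ):
  λ = 3: algebraic multiplicity = 3, geometric multiplicity = 1

Determining the block sizes for each eigenvalue:
  λ = 3: one block (gm = 1), so the single block has size am = 3 → block sizes [3]

Assembling the blocks gives a Jordan form
J =
  [3, 1, 0]
  [0, 3, 1]
  [0, 0, 3]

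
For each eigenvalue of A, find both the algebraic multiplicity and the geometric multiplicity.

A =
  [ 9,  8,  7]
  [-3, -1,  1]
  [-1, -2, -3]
λ = 0: alg = 2, geom = 1; λ = 5: alg = 1, geom = 1

Step 1 — factor the characteristic polynomial to read off the algebraic multiplicities:
  χ_A(x) = x^2*(x - 5)

Step 2 — compute geometric multiplicities via the rank-nullity identity g(λ) = n − rank(A − λI):
  rank(A − (0)·I) = 2, so dim ker(A − (0)·I) = n − 2 = 1
  rank(A − (5)·I) = 2, so dim ker(A − (5)·I) = n − 2 = 1

Summary:
  λ = 0: algebraic multiplicity = 2, geometric multiplicity = 1
  λ = 5: algebraic multiplicity = 1, geometric multiplicity = 1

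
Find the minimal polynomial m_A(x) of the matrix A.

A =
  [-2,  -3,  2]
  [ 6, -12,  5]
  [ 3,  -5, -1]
x^3 + 15*x^2 + 75*x + 125

The characteristic polynomial is χ_A(x) = (x + 5)^3, so the eigenvalues are known. The minimal polynomial is
  m_A(x) = Π_λ (x − λ)^{k_λ}
where k_λ is the size of the *largest* Jordan block for λ (equivalently, the smallest k with (A − λI)^k v = 0 for every generalised eigenvector v of λ).

  λ = -5: largest Jordan block has size 3, contributing (x + 5)^3

So m_A(x) = (x + 5)^3 = x^3 + 15*x^2 + 75*x + 125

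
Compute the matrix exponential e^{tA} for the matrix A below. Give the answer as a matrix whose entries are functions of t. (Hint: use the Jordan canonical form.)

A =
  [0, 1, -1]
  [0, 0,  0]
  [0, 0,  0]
e^{tA} =
  [1, t, -t]
  [0, 1, 0]
  [0, 0, 1]

Strategy: write A = P · J · P⁻¹ where J is a Jordan canonical form, so e^{tA} = P · e^{tJ} · P⁻¹, and e^{tJ} can be computed block-by-block.

A has Jordan form
J =
  [0, 1, 0]
  [0, 0, 0]
  [0, 0, 0]
(up to reordering of blocks).

Per-block formulas:
  For a 1×1 block at λ = 0: exp(t · [0]) = [e^(0t)].
  For a 2×2 Jordan block J_2(0): exp(t · J_2(0)) = e^(0t)·(I + t·N), where N is the 2×2 nilpotent shift.

After assembling e^{tJ} and conjugating by P, we get:

e^{tA} =
  [1, t, -t]
  [0, 1, 0]
  [0, 0, 1]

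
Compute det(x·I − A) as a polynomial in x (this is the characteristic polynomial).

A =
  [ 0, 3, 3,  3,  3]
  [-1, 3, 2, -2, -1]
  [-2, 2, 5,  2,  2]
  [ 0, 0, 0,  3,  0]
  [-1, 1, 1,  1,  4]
x^5 - 15*x^4 + 90*x^3 - 270*x^2 + 405*x - 243

Expanding det(x·I − A) (e.g. by cofactor expansion or by noting that A is similar to its Jordan form J, which has the same characteristic polynomial as A) gives
  χ_A(x) = x^5 - 15*x^4 + 90*x^3 - 270*x^2 + 405*x - 243
which factors as (x - 3)^5. The eigenvalues (with algebraic multiplicities) are λ = 3 with multiplicity 5.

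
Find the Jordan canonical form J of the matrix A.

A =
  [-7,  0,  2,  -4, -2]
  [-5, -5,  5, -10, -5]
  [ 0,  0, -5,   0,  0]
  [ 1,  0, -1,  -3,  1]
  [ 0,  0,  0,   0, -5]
J_2(-5) ⊕ J_1(-5) ⊕ J_1(-5) ⊕ J_1(-5)

The characteristic polynomial is
  det(x·I − A) = x^5 + 25*x^4 + 250*x^3 + 1250*x^2 + 3125*x + 3125 = (x + 5)^5

Eigenvalues and multiplicities (the geometric multiplicity of λ is n − rank(A − λI), which equals the number of Jordan blocks for λ):
  λ = -5: algebraic multiplicity = 5, geometric multiplicity = 4

Determining the block sizes for each eigenvalue:
  λ = -5: 4 blocks summing to 5 forces exactly one block of size 2 and the rest size 1 → block sizes [2, 1, 1, 1]

Assembling the blocks gives a Jordan form
J =
  [-5,  1,  0,  0,  0]
  [ 0, -5,  0,  0,  0]
  [ 0,  0, -5,  0,  0]
  [ 0,  0,  0, -5,  0]
  [ 0,  0,  0,  0, -5]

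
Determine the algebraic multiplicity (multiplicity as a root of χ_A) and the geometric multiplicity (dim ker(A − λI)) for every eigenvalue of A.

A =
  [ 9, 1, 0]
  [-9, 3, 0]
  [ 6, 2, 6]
λ = 6: alg = 3, geom = 2

Step 1 — factor the characteristic polynomial to read off the algebraic multiplicities:
  χ_A(x) = (x - 6)^3

Step 2 — compute geometric multiplicities via the rank-nullity identity g(λ) = n − rank(A − λI):
  rank(A − (6)·I) = 1, so dim ker(A − (6)·I) = n − 1 = 2

Summary:
  λ = 6: algebraic multiplicity = 3, geometric multiplicity = 2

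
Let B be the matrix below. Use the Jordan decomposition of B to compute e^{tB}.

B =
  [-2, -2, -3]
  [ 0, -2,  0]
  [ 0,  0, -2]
e^{tB} =
  [exp(-2*t), -2*t*exp(-2*t), -3*t*exp(-2*t)]
  [0, exp(-2*t), 0]
  [0, 0, exp(-2*t)]

Strategy: write B = P · J · P⁻¹ where J is a Jordan canonical form, so e^{tB} = P · e^{tJ} · P⁻¹, and e^{tJ} can be computed block-by-block.

B has Jordan form
J =
  [-2,  1,  0]
  [ 0, -2,  0]
  [ 0,  0, -2]
(up to reordering of blocks).

Per-block formulas:
  For a 2×2 Jordan block J_2(-2): exp(t · J_2(-2)) = e^(-2t)·(I + t·N), where N is the 2×2 nilpotent shift.
  For a 1×1 block at λ = -2: exp(t · [-2]) = [e^(-2t)].

After assembling e^{tJ} and conjugating by P, we get:

e^{tB} =
  [exp(-2*t), -2*t*exp(-2*t), -3*t*exp(-2*t)]
  [0, exp(-2*t), 0]
  [0, 0, exp(-2*t)]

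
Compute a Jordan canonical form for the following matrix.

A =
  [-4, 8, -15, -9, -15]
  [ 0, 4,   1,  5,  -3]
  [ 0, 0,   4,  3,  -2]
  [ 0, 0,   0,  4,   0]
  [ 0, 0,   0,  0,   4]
J_1(-4) ⊕ J_3(4) ⊕ J_1(4)

The characteristic polynomial is
  det(x·I − A) = x^5 - 12*x^4 + 32*x^3 + 128*x^2 - 768*x + 1024 = (x - 4)^4*(x + 4)

Eigenvalues and multiplicities (the geometric multiplicity of λ is n − rank(A − λI), which equals the number of Jordan blocks for λ):
  λ = -4: algebraic multiplicity = 1, geometric multiplicity = 1
  λ = 4: algebraic multiplicity = 4, geometric multiplicity = 2

Determining the block sizes for each eigenvalue:
  λ = -4: one block (gm = 1), so the single block has size am = 1 → block sizes [1]
  λ = 4: with am = 4 and gm = 2, the partition is not yet determined (e.g. several partitions of 4 into 2 parts exist). Let N = A − (4)·I. Computing rank(N^1) = 3, rank(N^2) = 2, rank(N^3) = 1; the number of blocks of size ≥ j is rank(N^{j−1}) − rank(N^j), giving [2, 1, 1]. So we have 1 block(s) of size 3, 1 block(s) of size 1 → block sizes [3, 1]

Assembling the blocks gives a Jordan form
J =
  [-4, 0, 0, 0, 0]
  [ 0, 4, 1, 0, 0]
  [ 0, 0, 4, 1, 0]
  [ 0, 0, 0, 4, 0]
  [ 0, 0, 0, 0, 4]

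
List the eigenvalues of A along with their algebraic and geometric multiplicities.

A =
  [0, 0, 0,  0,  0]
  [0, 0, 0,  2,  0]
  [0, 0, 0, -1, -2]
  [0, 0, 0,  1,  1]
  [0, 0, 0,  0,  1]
λ = 0: alg = 3, geom = 3; λ = 1: alg = 2, geom = 1

Step 1 — factor the characteristic polynomial to read off the algebraic multiplicities:
  χ_A(x) = x^3*(x - 1)^2

Step 2 — compute geometric multiplicities via the rank-nullity identity g(λ) = n − rank(A − λI):
  rank(A − (0)·I) = 2, so dim ker(A − (0)·I) = n − 2 = 3
  rank(A − (1)·I) = 4, so dim ker(A − (1)·I) = n − 4 = 1

Summary:
  λ = 0: algebraic multiplicity = 3, geometric multiplicity = 3
  λ = 1: algebraic multiplicity = 2, geometric multiplicity = 1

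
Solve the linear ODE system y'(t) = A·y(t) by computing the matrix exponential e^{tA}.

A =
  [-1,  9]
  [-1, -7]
e^{tA} =
  [3*t*exp(-4*t) + exp(-4*t), 9*t*exp(-4*t)]
  [-t*exp(-4*t), -3*t*exp(-4*t) + exp(-4*t)]

Strategy: write A = P · J · P⁻¹ where J is a Jordan canonical form, so e^{tA} = P · e^{tJ} · P⁻¹, and e^{tJ} can be computed block-by-block.

A has Jordan form
J =
  [-4,  1]
  [ 0, -4]
(up to reordering of blocks).

Per-block formulas:
  For a 2×2 Jordan block J_2(-4): exp(t · J_2(-4)) = e^(-4t)·(I + t·N), where N is the 2×2 nilpotent shift.

After assembling e^{tJ} and conjugating by P, we get:

e^{tA} =
  [3*t*exp(-4*t) + exp(-4*t), 9*t*exp(-4*t)]
  [-t*exp(-4*t), -3*t*exp(-4*t) + exp(-4*t)]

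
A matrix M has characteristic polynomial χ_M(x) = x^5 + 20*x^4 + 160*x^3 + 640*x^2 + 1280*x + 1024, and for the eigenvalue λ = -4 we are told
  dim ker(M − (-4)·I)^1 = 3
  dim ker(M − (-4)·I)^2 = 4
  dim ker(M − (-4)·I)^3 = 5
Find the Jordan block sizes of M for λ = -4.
Block sizes for λ = -4: [3, 1, 1]

From the dimensions of kernels of powers, the number of Jordan blocks of size at least j is d_j − d_{j−1} where d_j = dim ker(N^j) (with d_0 = 0). Computing the differences gives [3, 1, 1].
The number of blocks of size exactly k is (#blocks of size ≥ k) − (#blocks of size ≥ k + 1), so the partition is: 2 block(s) of size 1, 1 block(s) of size 3.
In nonincreasing order the block sizes are [3, 1, 1].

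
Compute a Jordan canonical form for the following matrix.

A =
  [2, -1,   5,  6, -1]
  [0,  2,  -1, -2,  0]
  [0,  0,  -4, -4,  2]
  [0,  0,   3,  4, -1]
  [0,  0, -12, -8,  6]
J_3(2) ⊕ J_2(2)

The characteristic polynomial is
  det(x·I − A) = x^5 - 10*x^4 + 40*x^3 - 80*x^2 + 80*x - 32 = (x - 2)^5

Eigenvalues and multiplicities (the geometric multiplicity of λ is n − rank(A − λI), which equals the number of Jordan blocks for λ):
  λ = 2: algebraic multiplicity = 5, geometric multiplicity = 2

Determining the block sizes for each eigenvalue:
  λ = 2: with am = 5 and gm = 2, the partition is not yet determined (e.g. several partitions of 5 into 2 parts exist). Let N = A − (2)·I. Computing rank(N^1) = 3, rank(N^2) = 1, rank(N^3) = 0; the number of blocks of size ≥ j is rank(N^{j−1}) − rank(N^j), giving [2, 2, 1]. So we have 1 block(s) of size 3, 1 block(s) of size 2 → block sizes [3, 2]

Assembling the blocks gives a Jordan form
J =
  [2, 1, 0, 0, 0]
  [0, 2, 1, 0, 0]
  [0, 0, 2, 0, 0]
  [0, 0, 0, 2, 1]
  [0, 0, 0, 0, 2]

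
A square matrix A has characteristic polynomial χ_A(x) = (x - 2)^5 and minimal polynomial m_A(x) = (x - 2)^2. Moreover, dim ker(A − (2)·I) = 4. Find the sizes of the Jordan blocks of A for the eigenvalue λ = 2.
Block sizes for λ = 2: [2, 1, 1, 1]

Step 1 — from the characteristic polynomial, algebraic multiplicity of λ = 2 is 5. From dim ker(A − (2)·I) = 4, there are exactly 4 Jordan blocks for λ = 2.
Step 2 — from the minimal polynomial, the factor (x − 2)^2 tells us the largest block for λ = 2 has size 2.
Step 3 — with total size 5, 4 blocks, and largest block 2, the block sizes (in nonincreasing order) are [2, 1, 1, 1].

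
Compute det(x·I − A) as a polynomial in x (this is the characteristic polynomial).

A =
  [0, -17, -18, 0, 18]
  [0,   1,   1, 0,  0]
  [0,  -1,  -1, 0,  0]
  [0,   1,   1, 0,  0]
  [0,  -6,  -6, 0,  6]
x^5 - 6*x^4

Expanding det(x·I − A) (e.g. by cofactor expansion or by noting that A is similar to its Jordan form J, which has the same characteristic polynomial as A) gives
  χ_A(x) = x^5 - 6*x^4
which factors as x^4*(x - 6). The eigenvalues (with algebraic multiplicities) are λ = 0 with multiplicity 4, λ = 6 with multiplicity 1.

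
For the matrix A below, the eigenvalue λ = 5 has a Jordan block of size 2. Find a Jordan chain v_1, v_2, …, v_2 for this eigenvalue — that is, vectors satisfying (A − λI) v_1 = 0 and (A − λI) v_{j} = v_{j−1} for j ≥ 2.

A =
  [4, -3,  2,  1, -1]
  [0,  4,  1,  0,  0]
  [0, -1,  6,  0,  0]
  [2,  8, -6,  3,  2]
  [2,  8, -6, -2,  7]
A Jordan chain for λ = 5 of length 2:
v_1 = (-1, 1, 1, 0, 0)ᵀ
v_2 = (4, -1, 0, 0, 0)ᵀ

Let N = A − (5)·I. We want v_2 with N^2 v_2 = 0 but N^1 v_2 ≠ 0; then v_{j-1} := N · v_j for j = 2, …, 2.

Pick v_2 = (4, -1, 0, 0, 0)ᵀ.
Then v_1 = N · v_2 = (-1, 1, 1, 0, 0)ᵀ.

Sanity check: (A − (5)·I) v_1 = (0, 0, 0, 0, 0)ᵀ = 0. ✓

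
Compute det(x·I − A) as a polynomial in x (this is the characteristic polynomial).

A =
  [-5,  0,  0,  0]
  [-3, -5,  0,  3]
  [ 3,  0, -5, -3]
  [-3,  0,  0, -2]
x^4 + 17*x^3 + 105*x^2 + 275*x + 250

Expanding det(x·I − A) (e.g. by cofactor expansion or by noting that A is similar to its Jordan form J, which has the same characteristic polynomial as A) gives
  χ_A(x) = x^4 + 17*x^3 + 105*x^2 + 275*x + 250
which factors as (x + 2)*(x + 5)^3. The eigenvalues (with algebraic multiplicities) are λ = -5 with multiplicity 3, λ = -2 with multiplicity 1.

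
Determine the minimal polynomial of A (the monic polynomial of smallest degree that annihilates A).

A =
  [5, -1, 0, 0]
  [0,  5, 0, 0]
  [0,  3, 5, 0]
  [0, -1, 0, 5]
x^2 - 10*x + 25

The characteristic polynomial is χ_A(x) = (x - 5)^4, so the eigenvalues are known. The minimal polynomial is
  m_A(x) = Π_λ (x − λ)^{k_λ}
where k_λ is the size of the *largest* Jordan block for λ (equivalently, the smallest k with (A − λI)^k v = 0 for every generalised eigenvector v of λ).

  λ = 5: largest Jordan block has size 2, contributing (x − 5)^2

So m_A(x) = (x - 5)^2 = x^2 - 10*x + 25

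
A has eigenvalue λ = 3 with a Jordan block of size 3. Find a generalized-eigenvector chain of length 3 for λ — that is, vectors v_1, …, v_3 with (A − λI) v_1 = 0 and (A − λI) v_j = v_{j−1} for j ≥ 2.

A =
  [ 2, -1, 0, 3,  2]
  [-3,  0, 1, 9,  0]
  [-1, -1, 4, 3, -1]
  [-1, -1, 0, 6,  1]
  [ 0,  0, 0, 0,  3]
A Jordan chain for λ = 3 of length 3:
v_1 = (1, 2, 0, 1, 0)ᵀ
v_2 = (-1, -3, -1, -1, 0)ᵀ
v_3 = (1, 0, 0, 0, 0)ᵀ

Let N = A − (3)·I. We want v_3 with N^3 v_3 = 0 but N^2 v_3 ≠ 0; then v_{j-1} := N · v_j for j = 3, …, 2.

Pick v_3 = (1, 0, 0, 0, 0)ᵀ.
Then v_2 = N · v_3 = (-1, -3, -1, -1, 0)ᵀ.
Then v_1 = N · v_2 = (1, 2, 0, 1, 0)ᵀ.

Sanity check: (A − (3)·I) v_1 = (0, 0, 0, 0, 0)ᵀ = 0. ✓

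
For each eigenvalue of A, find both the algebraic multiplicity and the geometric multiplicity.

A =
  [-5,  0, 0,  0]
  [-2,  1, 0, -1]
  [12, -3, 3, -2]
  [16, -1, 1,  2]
λ = -5: alg = 1, geom = 1; λ = 2: alg = 3, geom = 1

Step 1 — factor the characteristic polynomial to read off the algebraic multiplicities:
  χ_A(x) = (x - 2)^3*(x + 5)

Step 2 — compute geometric multiplicities via the rank-nullity identity g(λ) = n − rank(A − λI):
  rank(A − (-5)·I) = 3, so dim ker(A − (-5)·I) = n − 3 = 1
  rank(A − (2)·I) = 3, so dim ker(A − (2)·I) = n − 3 = 1

Summary:
  λ = -5: algebraic multiplicity = 1, geometric multiplicity = 1
  λ = 2: algebraic multiplicity = 3, geometric multiplicity = 1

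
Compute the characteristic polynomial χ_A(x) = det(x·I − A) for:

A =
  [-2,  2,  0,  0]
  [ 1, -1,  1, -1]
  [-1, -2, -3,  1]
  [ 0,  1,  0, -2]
x^4 + 8*x^3 + 24*x^2 + 32*x + 16

Expanding det(x·I − A) (e.g. by cofactor expansion or by noting that A is similar to its Jordan form J, which has the same characteristic polynomial as A) gives
  χ_A(x) = x^4 + 8*x^3 + 24*x^2 + 32*x + 16
which factors as (x + 2)^4. The eigenvalues (with algebraic multiplicities) are λ = -2 with multiplicity 4.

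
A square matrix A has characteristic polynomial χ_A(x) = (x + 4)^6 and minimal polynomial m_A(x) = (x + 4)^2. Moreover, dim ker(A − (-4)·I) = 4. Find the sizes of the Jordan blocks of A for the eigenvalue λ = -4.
Block sizes for λ = -4: [2, 2, 1, 1]

Step 1 — from the characteristic polynomial, algebraic multiplicity of λ = -4 is 6. From dim ker(A − (-4)·I) = 4, there are exactly 4 Jordan blocks for λ = -4.
Step 2 — from the minimal polynomial, the factor (x + 4)^2 tells us the largest block for λ = -4 has size 2.
Step 3 — with total size 6, 4 blocks, and largest block 2, the block sizes (in nonincreasing order) are [2, 2, 1, 1].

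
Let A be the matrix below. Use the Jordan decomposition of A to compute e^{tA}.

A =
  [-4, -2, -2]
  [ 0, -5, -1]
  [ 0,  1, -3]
e^{tA} =
  [exp(-4*t), -2*t*exp(-4*t), -2*t*exp(-4*t)]
  [0, -t*exp(-4*t) + exp(-4*t), -t*exp(-4*t)]
  [0, t*exp(-4*t), t*exp(-4*t) + exp(-4*t)]

Strategy: write A = P · J · P⁻¹ where J is a Jordan canonical form, so e^{tA} = P · e^{tJ} · P⁻¹, and e^{tJ} can be computed block-by-block.

A has Jordan form
J =
  [-4,  1,  0]
  [ 0, -4,  0]
  [ 0,  0, -4]
(up to reordering of blocks).

Per-block formulas:
  For a 2×2 Jordan block J_2(-4): exp(t · J_2(-4)) = e^(-4t)·(I + t·N), where N is the 2×2 nilpotent shift.
  For a 1×1 block at λ = -4: exp(t · [-4]) = [e^(-4t)].

After assembling e^{tJ} and conjugating by P, we get:

e^{tA} =
  [exp(-4*t), -2*t*exp(-4*t), -2*t*exp(-4*t)]
  [0, -t*exp(-4*t) + exp(-4*t), -t*exp(-4*t)]
  [0, t*exp(-4*t), t*exp(-4*t) + exp(-4*t)]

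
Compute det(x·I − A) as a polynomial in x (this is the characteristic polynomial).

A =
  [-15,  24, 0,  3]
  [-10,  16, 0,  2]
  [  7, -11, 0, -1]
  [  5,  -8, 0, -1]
x^4

Expanding det(x·I − A) (e.g. by cofactor expansion or by noting that A is similar to its Jordan form J, which has the same characteristic polynomial as A) gives
  χ_A(x) = x^4
which factors as x^4. The eigenvalues (with algebraic multiplicities) are λ = 0 with multiplicity 4.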